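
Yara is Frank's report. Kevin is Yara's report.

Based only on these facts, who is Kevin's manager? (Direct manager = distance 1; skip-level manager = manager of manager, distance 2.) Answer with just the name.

Reconstructing the manager chain from the given facts:
  Frank -> Yara -> Kevin
(each arrow means 'manager of the next')
Positions in the chain (0 = top):
  position of Frank: 0
  position of Yara: 1
  position of Kevin: 2

Kevin is at position 2; the manager is 1 step up the chain, i.e. position 1: Yara.

Answer: Yara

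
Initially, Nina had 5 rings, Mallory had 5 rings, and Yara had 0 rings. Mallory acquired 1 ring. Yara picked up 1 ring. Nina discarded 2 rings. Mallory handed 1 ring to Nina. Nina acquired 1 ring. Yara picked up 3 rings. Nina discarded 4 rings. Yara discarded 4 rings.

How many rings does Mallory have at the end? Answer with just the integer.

Answer: 5

Derivation:
Tracking counts step by step:
Start: Nina=5, Mallory=5, Yara=0
Event 1 (Mallory +1): Mallory: 5 -> 6. State: Nina=5, Mallory=6, Yara=0
Event 2 (Yara +1): Yara: 0 -> 1. State: Nina=5, Mallory=6, Yara=1
Event 3 (Nina -2): Nina: 5 -> 3. State: Nina=3, Mallory=6, Yara=1
Event 4 (Mallory -> Nina, 1): Mallory: 6 -> 5, Nina: 3 -> 4. State: Nina=4, Mallory=5, Yara=1
Event 5 (Nina +1): Nina: 4 -> 5. State: Nina=5, Mallory=5, Yara=1
Event 6 (Yara +3): Yara: 1 -> 4. State: Nina=5, Mallory=5, Yara=4
Event 7 (Nina -4): Nina: 5 -> 1. State: Nina=1, Mallory=5, Yara=4
Event 8 (Yara -4): Yara: 4 -> 0. State: Nina=1, Mallory=5, Yara=0

Mallory's final count: 5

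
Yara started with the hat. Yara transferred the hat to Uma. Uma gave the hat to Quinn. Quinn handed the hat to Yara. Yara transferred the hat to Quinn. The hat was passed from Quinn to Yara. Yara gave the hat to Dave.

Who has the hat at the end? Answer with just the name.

Tracking the hat through each event:
Start: Yara has the hat.
After event 1: Uma has the hat.
After event 2: Quinn has the hat.
After event 3: Yara has the hat.
After event 4: Quinn has the hat.
After event 5: Yara has the hat.
After event 6: Dave has the hat.

Answer: Dave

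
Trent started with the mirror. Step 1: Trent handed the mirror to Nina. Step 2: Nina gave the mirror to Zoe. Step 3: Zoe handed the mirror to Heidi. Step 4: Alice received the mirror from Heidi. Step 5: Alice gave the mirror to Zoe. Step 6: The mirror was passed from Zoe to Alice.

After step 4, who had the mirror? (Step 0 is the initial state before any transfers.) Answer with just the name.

Tracking the mirror holder through step 4:
After step 0 (start): Trent
After step 1: Nina
After step 2: Zoe
After step 3: Heidi
After step 4: Alice

At step 4, the holder is Alice.

Answer: Alice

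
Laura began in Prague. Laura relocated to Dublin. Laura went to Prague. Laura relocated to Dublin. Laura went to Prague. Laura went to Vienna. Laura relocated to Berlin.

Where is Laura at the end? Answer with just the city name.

Answer: Berlin

Derivation:
Tracking Laura's location:
Start: Laura is in Prague.
After move 1: Prague -> Dublin. Laura is in Dublin.
After move 2: Dublin -> Prague. Laura is in Prague.
After move 3: Prague -> Dublin. Laura is in Dublin.
After move 4: Dublin -> Prague. Laura is in Prague.
After move 5: Prague -> Vienna. Laura is in Vienna.
After move 6: Vienna -> Berlin. Laura is in Berlin.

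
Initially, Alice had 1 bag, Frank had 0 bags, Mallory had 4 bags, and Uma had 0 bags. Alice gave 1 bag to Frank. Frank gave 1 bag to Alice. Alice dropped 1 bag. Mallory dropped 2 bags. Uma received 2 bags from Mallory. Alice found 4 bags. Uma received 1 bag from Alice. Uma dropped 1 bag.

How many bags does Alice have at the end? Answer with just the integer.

Tracking counts step by step:
Start: Alice=1, Frank=0, Mallory=4, Uma=0
Event 1 (Alice -> Frank, 1): Alice: 1 -> 0, Frank: 0 -> 1. State: Alice=0, Frank=1, Mallory=4, Uma=0
Event 2 (Frank -> Alice, 1): Frank: 1 -> 0, Alice: 0 -> 1. State: Alice=1, Frank=0, Mallory=4, Uma=0
Event 3 (Alice -1): Alice: 1 -> 0. State: Alice=0, Frank=0, Mallory=4, Uma=0
Event 4 (Mallory -2): Mallory: 4 -> 2. State: Alice=0, Frank=0, Mallory=2, Uma=0
Event 5 (Mallory -> Uma, 2): Mallory: 2 -> 0, Uma: 0 -> 2. State: Alice=0, Frank=0, Mallory=0, Uma=2
Event 6 (Alice +4): Alice: 0 -> 4. State: Alice=4, Frank=0, Mallory=0, Uma=2
Event 7 (Alice -> Uma, 1): Alice: 4 -> 3, Uma: 2 -> 3. State: Alice=3, Frank=0, Mallory=0, Uma=3
Event 8 (Uma -1): Uma: 3 -> 2. State: Alice=3, Frank=0, Mallory=0, Uma=2

Alice's final count: 3

Answer: 3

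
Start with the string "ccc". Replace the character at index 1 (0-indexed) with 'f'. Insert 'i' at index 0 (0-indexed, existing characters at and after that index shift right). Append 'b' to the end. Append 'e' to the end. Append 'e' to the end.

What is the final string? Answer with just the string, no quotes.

Applying each edit step by step:
Start: "ccc"
Op 1 (replace idx 1: 'c' -> 'f'): "ccc" -> "cfc"
Op 2 (insert 'i' at idx 0): "cfc" -> "icfc"
Op 3 (append 'b'): "icfc" -> "icfcb"
Op 4 (append 'e'): "icfcb" -> "icfcbe"
Op 5 (append 'e'): "icfcbe" -> "icfcbee"

Answer: icfcbee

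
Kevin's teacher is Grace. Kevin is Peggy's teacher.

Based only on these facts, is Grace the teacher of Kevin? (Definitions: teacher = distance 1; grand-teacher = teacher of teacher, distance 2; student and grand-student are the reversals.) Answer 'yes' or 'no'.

Answer: yes

Derivation:
Reconstructing the teacher chain from the given facts:
  Grace -> Kevin -> Peggy
(each arrow means 'teacher of the next')
Positions in the chain (0 = top):
  position of Grace: 0
  position of Kevin: 1
  position of Peggy: 2

Grace is at position 0, Kevin is at position 1; signed distance (j - i) = 1.
'teacher' requires j - i = 1. Actual distance is 1, so the relation HOLDS.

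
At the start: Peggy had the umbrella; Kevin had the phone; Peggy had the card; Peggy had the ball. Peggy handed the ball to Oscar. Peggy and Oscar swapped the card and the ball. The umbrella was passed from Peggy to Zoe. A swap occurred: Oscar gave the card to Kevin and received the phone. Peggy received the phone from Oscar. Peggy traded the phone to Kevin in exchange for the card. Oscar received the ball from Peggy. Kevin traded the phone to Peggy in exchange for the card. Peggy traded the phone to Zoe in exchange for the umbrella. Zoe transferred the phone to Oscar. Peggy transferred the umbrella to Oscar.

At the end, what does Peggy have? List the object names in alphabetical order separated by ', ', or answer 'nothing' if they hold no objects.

Answer: nothing

Derivation:
Tracking all object holders:
Start: umbrella:Peggy, phone:Kevin, card:Peggy, ball:Peggy
Event 1 (give ball: Peggy -> Oscar). State: umbrella:Peggy, phone:Kevin, card:Peggy, ball:Oscar
Event 2 (swap card<->ball: now card:Oscar, ball:Peggy). State: umbrella:Peggy, phone:Kevin, card:Oscar, ball:Peggy
Event 3 (give umbrella: Peggy -> Zoe). State: umbrella:Zoe, phone:Kevin, card:Oscar, ball:Peggy
Event 4 (swap card<->phone: now card:Kevin, phone:Oscar). State: umbrella:Zoe, phone:Oscar, card:Kevin, ball:Peggy
Event 5 (give phone: Oscar -> Peggy). State: umbrella:Zoe, phone:Peggy, card:Kevin, ball:Peggy
Event 6 (swap phone<->card: now phone:Kevin, card:Peggy). State: umbrella:Zoe, phone:Kevin, card:Peggy, ball:Peggy
Event 7 (give ball: Peggy -> Oscar). State: umbrella:Zoe, phone:Kevin, card:Peggy, ball:Oscar
Event 8 (swap phone<->card: now phone:Peggy, card:Kevin). State: umbrella:Zoe, phone:Peggy, card:Kevin, ball:Oscar
Event 9 (swap phone<->umbrella: now phone:Zoe, umbrella:Peggy). State: umbrella:Peggy, phone:Zoe, card:Kevin, ball:Oscar
Event 10 (give phone: Zoe -> Oscar). State: umbrella:Peggy, phone:Oscar, card:Kevin, ball:Oscar
Event 11 (give umbrella: Peggy -> Oscar). State: umbrella:Oscar, phone:Oscar, card:Kevin, ball:Oscar

Final state: umbrella:Oscar, phone:Oscar, card:Kevin, ball:Oscar
Peggy holds: (nothing).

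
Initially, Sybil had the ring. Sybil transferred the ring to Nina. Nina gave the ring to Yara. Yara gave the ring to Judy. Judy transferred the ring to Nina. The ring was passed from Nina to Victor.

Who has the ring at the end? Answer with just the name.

Tracking the ring through each event:
Start: Sybil has the ring.
After event 1: Nina has the ring.
After event 2: Yara has the ring.
After event 3: Judy has the ring.
After event 4: Nina has the ring.
After event 5: Victor has the ring.

Answer: Victor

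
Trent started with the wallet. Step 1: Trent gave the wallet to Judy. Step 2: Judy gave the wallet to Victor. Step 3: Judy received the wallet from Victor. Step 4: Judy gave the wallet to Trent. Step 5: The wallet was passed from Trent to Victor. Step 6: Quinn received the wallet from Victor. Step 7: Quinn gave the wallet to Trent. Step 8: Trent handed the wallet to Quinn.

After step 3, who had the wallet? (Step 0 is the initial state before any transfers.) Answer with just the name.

Tracking the wallet holder through step 3:
After step 0 (start): Trent
After step 1: Judy
After step 2: Victor
After step 3: Judy

At step 3, the holder is Judy.

Answer: Judy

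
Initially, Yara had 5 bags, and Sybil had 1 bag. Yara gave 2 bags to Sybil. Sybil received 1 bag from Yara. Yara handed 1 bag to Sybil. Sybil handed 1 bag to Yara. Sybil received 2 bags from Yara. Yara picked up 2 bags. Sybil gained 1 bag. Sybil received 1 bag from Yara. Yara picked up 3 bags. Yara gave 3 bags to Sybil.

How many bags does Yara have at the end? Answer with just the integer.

Answer: 1

Derivation:
Tracking counts step by step:
Start: Yara=5, Sybil=1
Event 1 (Yara -> Sybil, 2): Yara: 5 -> 3, Sybil: 1 -> 3. State: Yara=3, Sybil=3
Event 2 (Yara -> Sybil, 1): Yara: 3 -> 2, Sybil: 3 -> 4. State: Yara=2, Sybil=4
Event 3 (Yara -> Sybil, 1): Yara: 2 -> 1, Sybil: 4 -> 5. State: Yara=1, Sybil=5
Event 4 (Sybil -> Yara, 1): Sybil: 5 -> 4, Yara: 1 -> 2. State: Yara=2, Sybil=4
Event 5 (Yara -> Sybil, 2): Yara: 2 -> 0, Sybil: 4 -> 6. State: Yara=0, Sybil=6
Event 6 (Yara +2): Yara: 0 -> 2. State: Yara=2, Sybil=6
Event 7 (Sybil +1): Sybil: 6 -> 7. State: Yara=2, Sybil=7
Event 8 (Yara -> Sybil, 1): Yara: 2 -> 1, Sybil: 7 -> 8. State: Yara=1, Sybil=8
Event 9 (Yara +3): Yara: 1 -> 4. State: Yara=4, Sybil=8
Event 10 (Yara -> Sybil, 3): Yara: 4 -> 1, Sybil: 8 -> 11. State: Yara=1, Sybil=11

Yara's final count: 1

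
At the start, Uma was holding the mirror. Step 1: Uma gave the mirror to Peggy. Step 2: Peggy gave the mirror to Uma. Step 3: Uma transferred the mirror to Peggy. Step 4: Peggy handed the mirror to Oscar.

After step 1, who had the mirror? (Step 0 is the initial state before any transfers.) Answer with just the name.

Tracking the mirror holder through step 1:
After step 0 (start): Uma
After step 1: Peggy

At step 1, the holder is Peggy.

Answer: Peggy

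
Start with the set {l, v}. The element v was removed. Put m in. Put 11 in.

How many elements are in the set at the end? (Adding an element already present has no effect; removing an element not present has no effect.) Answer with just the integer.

Tracking the set through each operation:
Start: {l, v}
Event 1 (remove v): removed. Set: {l}
Event 2 (add m): added. Set: {l, m}
Event 3 (add 11): added. Set: {11, l, m}

Final set: {11, l, m} (size 3)

Answer: 3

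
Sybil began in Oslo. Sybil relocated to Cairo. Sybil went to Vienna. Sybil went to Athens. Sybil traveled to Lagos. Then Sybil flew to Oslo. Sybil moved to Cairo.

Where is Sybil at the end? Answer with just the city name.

Answer: Cairo

Derivation:
Tracking Sybil's location:
Start: Sybil is in Oslo.
After move 1: Oslo -> Cairo. Sybil is in Cairo.
After move 2: Cairo -> Vienna. Sybil is in Vienna.
After move 3: Vienna -> Athens. Sybil is in Athens.
After move 4: Athens -> Lagos. Sybil is in Lagos.
After move 5: Lagos -> Oslo. Sybil is in Oslo.
After move 6: Oslo -> Cairo. Sybil is in Cairo.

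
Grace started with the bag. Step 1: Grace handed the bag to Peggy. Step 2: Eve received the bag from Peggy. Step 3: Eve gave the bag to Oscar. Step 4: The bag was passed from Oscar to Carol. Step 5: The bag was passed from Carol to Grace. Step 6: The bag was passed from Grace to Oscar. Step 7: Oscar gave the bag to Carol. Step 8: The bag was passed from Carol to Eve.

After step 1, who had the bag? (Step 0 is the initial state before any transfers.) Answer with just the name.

Answer: Peggy

Derivation:
Tracking the bag holder through step 1:
After step 0 (start): Grace
After step 1: Peggy

At step 1, the holder is Peggy.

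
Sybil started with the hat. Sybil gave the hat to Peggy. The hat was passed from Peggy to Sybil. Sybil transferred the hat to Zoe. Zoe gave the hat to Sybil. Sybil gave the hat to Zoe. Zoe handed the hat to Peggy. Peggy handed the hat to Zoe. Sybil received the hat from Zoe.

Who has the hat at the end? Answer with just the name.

Answer: Sybil

Derivation:
Tracking the hat through each event:
Start: Sybil has the hat.
After event 1: Peggy has the hat.
After event 2: Sybil has the hat.
After event 3: Zoe has the hat.
After event 4: Sybil has the hat.
After event 5: Zoe has the hat.
After event 6: Peggy has the hat.
After event 7: Zoe has the hat.
After event 8: Sybil has the hat.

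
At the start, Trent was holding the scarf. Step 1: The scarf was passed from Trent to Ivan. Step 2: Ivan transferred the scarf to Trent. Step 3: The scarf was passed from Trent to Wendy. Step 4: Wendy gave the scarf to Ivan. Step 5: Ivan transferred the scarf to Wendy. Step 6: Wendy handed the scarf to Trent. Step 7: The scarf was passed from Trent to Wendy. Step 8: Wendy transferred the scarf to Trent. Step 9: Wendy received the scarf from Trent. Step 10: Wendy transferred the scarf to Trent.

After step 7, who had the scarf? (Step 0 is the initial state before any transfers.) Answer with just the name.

Answer: Wendy

Derivation:
Tracking the scarf holder through step 7:
After step 0 (start): Trent
After step 1: Ivan
After step 2: Trent
After step 3: Wendy
After step 4: Ivan
After step 5: Wendy
After step 6: Trent
After step 7: Wendy

At step 7, the holder is Wendy.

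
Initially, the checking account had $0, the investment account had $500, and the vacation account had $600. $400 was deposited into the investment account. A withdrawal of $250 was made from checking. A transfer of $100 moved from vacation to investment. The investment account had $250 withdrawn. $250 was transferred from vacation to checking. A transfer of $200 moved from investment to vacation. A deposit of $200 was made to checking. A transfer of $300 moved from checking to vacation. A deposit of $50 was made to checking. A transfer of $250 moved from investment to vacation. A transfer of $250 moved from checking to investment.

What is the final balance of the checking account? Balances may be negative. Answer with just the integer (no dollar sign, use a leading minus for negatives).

Tracking account balances step by step:
Start: checking=0, investment=500, vacation=600
Event 1 (deposit 400 to investment): investment: 500 + 400 = 900. Balances: checking=0, investment=900, vacation=600
Event 2 (withdraw 250 from checking): checking: 0 - 250 = -250. Balances: checking=-250, investment=900, vacation=600
Event 3 (transfer 100 vacation -> investment): vacation: 600 - 100 = 500, investment: 900 + 100 = 1000. Balances: checking=-250, investment=1000, vacation=500
Event 4 (withdraw 250 from investment): investment: 1000 - 250 = 750. Balances: checking=-250, investment=750, vacation=500
Event 5 (transfer 250 vacation -> checking): vacation: 500 - 250 = 250, checking: -250 + 250 = 0. Balances: checking=0, investment=750, vacation=250
Event 6 (transfer 200 investment -> vacation): investment: 750 - 200 = 550, vacation: 250 + 200 = 450. Balances: checking=0, investment=550, vacation=450
Event 7 (deposit 200 to checking): checking: 0 + 200 = 200. Balances: checking=200, investment=550, vacation=450
Event 8 (transfer 300 checking -> vacation): checking: 200 - 300 = -100, vacation: 450 + 300 = 750. Balances: checking=-100, investment=550, vacation=750
Event 9 (deposit 50 to checking): checking: -100 + 50 = -50. Balances: checking=-50, investment=550, vacation=750
Event 10 (transfer 250 investment -> vacation): investment: 550 - 250 = 300, vacation: 750 + 250 = 1000. Balances: checking=-50, investment=300, vacation=1000
Event 11 (transfer 250 checking -> investment): checking: -50 - 250 = -300, investment: 300 + 250 = 550. Balances: checking=-300, investment=550, vacation=1000

Final balance of checking: -300

Answer: -300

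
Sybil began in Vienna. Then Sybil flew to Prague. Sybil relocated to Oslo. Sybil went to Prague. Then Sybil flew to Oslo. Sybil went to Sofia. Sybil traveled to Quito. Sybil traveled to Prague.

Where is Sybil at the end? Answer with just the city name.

Tracking Sybil's location:
Start: Sybil is in Vienna.
After move 1: Vienna -> Prague. Sybil is in Prague.
After move 2: Prague -> Oslo. Sybil is in Oslo.
After move 3: Oslo -> Prague. Sybil is in Prague.
After move 4: Prague -> Oslo. Sybil is in Oslo.
After move 5: Oslo -> Sofia. Sybil is in Sofia.
After move 6: Sofia -> Quito. Sybil is in Quito.
After move 7: Quito -> Prague. Sybil is in Prague.

Answer: Prague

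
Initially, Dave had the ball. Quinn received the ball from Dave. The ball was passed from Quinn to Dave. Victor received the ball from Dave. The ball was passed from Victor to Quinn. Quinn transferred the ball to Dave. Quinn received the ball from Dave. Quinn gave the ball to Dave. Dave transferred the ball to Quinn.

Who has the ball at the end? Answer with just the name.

Answer: Quinn

Derivation:
Tracking the ball through each event:
Start: Dave has the ball.
After event 1: Quinn has the ball.
After event 2: Dave has the ball.
After event 3: Victor has the ball.
After event 4: Quinn has the ball.
After event 5: Dave has the ball.
After event 6: Quinn has the ball.
After event 7: Dave has the ball.
After event 8: Quinn has the ball.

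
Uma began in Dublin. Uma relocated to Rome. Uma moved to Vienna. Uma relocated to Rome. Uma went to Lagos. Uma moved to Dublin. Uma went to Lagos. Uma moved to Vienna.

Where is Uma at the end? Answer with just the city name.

Answer: Vienna

Derivation:
Tracking Uma's location:
Start: Uma is in Dublin.
After move 1: Dublin -> Rome. Uma is in Rome.
After move 2: Rome -> Vienna. Uma is in Vienna.
After move 3: Vienna -> Rome. Uma is in Rome.
After move 4: Rome -> Lagos. Uma is in Lagos.
After move 5: Lagos -> Dublin. Uma is in Dublin.
After move 6: Dublin -> Lagos. Uma is in Lagos.
After move 7: Lagos -> Vienna. Uma is in Vienna.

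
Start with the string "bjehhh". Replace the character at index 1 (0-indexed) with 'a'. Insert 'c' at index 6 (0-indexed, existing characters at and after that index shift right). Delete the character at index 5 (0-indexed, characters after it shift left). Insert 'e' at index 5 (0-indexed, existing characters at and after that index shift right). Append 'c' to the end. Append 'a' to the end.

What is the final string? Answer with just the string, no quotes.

Answer: baehhecca

Derivation:
Applying each edit step by step:
Start: "bjehhh"
Op 1 (replace idx 1: 'j' -> 'a'): "bjehhh" -> "baehhh"
Op 2 (insert 'c' at idx 6): "baehhh" -> "baehhhc"
Op 3 (delete idx 5 = 'h'): "baehhhc" -> "baehhc"
Op 4 (insert 'e' at idx 5): "baehhc" -> "baehhec"
Op 5 (append 'c'): "baehhec" -> "baehhecc"
Op 6 (append 'a'): "baehhecc" -> "baehhecca"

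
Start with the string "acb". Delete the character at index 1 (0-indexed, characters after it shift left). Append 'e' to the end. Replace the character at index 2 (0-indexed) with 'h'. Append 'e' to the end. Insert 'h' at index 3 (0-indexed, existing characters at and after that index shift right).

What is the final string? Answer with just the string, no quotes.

Applying each edit step by step:
Start: "acb"
Op 1 (delete idx 1 = 'c'): "acb" -> "ab"
Op 2 (append 'e'): "ab" -> "abe"
Op 3 (replace idx 2: 'e' -> 'h'): "abe" -> "abh"
Op 4 (append 'e'): "abh" -> "abhe"
Op 5 (insert 'h' at idx 3): "abhe" -> "abhhe"

Answer: abhhe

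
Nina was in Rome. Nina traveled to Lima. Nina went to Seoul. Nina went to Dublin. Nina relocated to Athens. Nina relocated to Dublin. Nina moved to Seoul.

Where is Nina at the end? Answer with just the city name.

Answer: Seoul

Derivation:
Tracking Nina's location:
Start: Nina is in Rome.
After move 1: Rome -> Lima. Nina is in Lima.
After move 2: Lima -> Seoul. Nina is in Seoul.
After move 3: Seoul -> Dublin. Nina is in Dublin.
After move 4: Dublin -> Athens. Nina is in Athens.
After move 5: Athens -> Dublin. Nina is in Dublin.
After move 6: Dublin -> Seoul. Nina is in Seoul.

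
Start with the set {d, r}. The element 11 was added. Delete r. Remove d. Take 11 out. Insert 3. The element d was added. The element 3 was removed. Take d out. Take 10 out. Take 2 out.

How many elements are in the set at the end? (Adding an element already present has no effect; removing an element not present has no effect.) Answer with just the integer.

Tracking the set through each operation:
Start: {d, r}
Event 1 (add 11): added. Set: {11, d, r}
Event 2 (remove r): removed. Set: {11, d}
Event 3 (remove d): removed. Set: {11}
Event 4 (remove 11): removed. Set: {}
Event 5 (add 3): added. Set: {3}
Event 6 (add d): added. Set: {3, d}
Event 7 (remove 3): removed. Set: {d}
Event 8 (remove d): removed. Set: {}
Event 9 (remove 10): not present, no change. Set: {}
Event 10 (remove 2): not present, no change. Set: {}

Final set: {} (size 0)

Answer: 0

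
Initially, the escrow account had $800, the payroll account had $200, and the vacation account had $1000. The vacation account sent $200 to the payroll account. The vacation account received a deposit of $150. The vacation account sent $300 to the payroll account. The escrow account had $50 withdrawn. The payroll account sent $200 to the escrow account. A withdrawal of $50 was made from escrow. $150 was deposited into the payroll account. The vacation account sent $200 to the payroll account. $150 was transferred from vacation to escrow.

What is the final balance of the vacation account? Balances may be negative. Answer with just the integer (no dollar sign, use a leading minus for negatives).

Answer: 300

Derivation:
Tracking account balances step by step:
Start: escrow=800, payroll=200, vacation=1000
Event 1 (transfer 200 vacation -> payroll): vacation: 1000 - 200 = 800, payroll: 200 + 200 = 400. Balances: escrow=800, payroll=400, vacation=800
Event 2 (deposit 150 to vacation): vacation: 800 + 150 = 950. Balances: escrow=800, payroll=400, vacation=950
Event 3 (transfer 300 vacation -> payroll): vacation: 950 - 300 = 650, payroll: 400 + 300 = 700. Balances: escrow=800, payroll=700, vacation=650
Event 4 (withdraw 50 from escrow): escrow: 800 - 50 = 750. Balances: escrow=750, payroll=700, vacation=650
Event 5 (transfer 200 payroll -> escrow): payroll: 700 - 200 = 500, escrow: 750 + 200 = 950. Balances: escrow=950, payroll=500, vacation=650
Event 6 (withdraw 50 from escrow): escrow: 950 - 50 = 900. Balances: escrow=900, payroll=500, vacation=650
Event 7 (deposit 150 to payroll): payroll: 500 + 150 = 650. Balances: escrow=900, payroll=650, vacation=650
Event 8 (transfer 200 vacation -> payroll): vacation: 650 - 200 = 450, payroll: 650 + 200 = 850. Balances: escrow=900, payroll=850, vacation=450
Event 9 (transfer 150 vacation -> escrow): vacation: 450 - 150 = 300, escrow: 900 + 150 = 1050. Balances: escrow=1050, payroll=850, vacation=300

Final balance of vacation: 300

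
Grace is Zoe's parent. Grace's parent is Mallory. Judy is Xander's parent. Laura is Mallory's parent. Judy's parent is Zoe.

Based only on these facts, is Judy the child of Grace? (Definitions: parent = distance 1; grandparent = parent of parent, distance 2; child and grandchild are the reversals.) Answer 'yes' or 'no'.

Answer: no

Derivation:
Reconstructing the parent chain from the given facts:
  Laura -> Mallory -> Grace -> Zoe -> Judy -> Xander
(each arrow means 'parent of the next')
Positions in the chain (0 = top):
  position of Laura: 0
  position of Mallory: 1
  position of Grace: 2
  position of Zoe: 3
  position of Judy: 4
  position of Xander: 5

Judy is at position 4, Grace is at position 2; signed distance (j - i) = -2.
'child' requires j - i = -1. Actual distance is -2, so the relation does NOT hold.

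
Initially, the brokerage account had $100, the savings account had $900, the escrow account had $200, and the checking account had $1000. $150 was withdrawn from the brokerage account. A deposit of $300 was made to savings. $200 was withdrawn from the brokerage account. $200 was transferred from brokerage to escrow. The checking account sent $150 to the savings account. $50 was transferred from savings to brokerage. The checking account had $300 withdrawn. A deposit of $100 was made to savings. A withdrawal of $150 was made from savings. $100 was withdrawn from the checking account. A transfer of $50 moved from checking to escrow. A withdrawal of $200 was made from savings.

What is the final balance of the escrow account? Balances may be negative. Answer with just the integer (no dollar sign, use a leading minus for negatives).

Answer: 450

Derivation:
Tracking account balances step by step:
Start: brokerage=100, savings=900, escrow=200, checking=1000
Event 1 (withdraw 150 from brokerage): brokerage: 100 - 150 = -50. Balances: brokerage=-50, savings=900, escrow=200, checking=1000
Event 2 (deposit 300 to savings): savings: 900 + 300 = 1200. Balances: brokerage=-50, savings=1200, escrow=200, checking=1000
Event 3 (withdraw 200 from brokerage): brokerage: -50 - 200 = -250. Balances: brokerage=-250, savings=1200, escrow=200, checking=1000
Event 4 (transfer 200 brokerage -> escrow): brokerage: -250 - 200 = -450, escrow: 200 + 200 = 400. Balances: brokerage=-450, savings=1200, escrow=400, checking=1000
Event 5 (transfer 150 checking -> savings): checking: 1000 - 150 = 850, savings: 1200 + 150 = 1350. Balances: brokerage=-450, savings=1350, escrow=400, checking=850
Event 6 (transfer 50 savings -> brokerage): savings: 1350 - 50 = 1300, brokerage: -450 + 50 = -400. Balances: brokerage=-400, savings=1300, escrow=400, checking=850
Event 7 (withdraw 300 from checking): checking: 850 - 300 = 550. Balances: brokerage=-400, savings=1300, escrow=400, checking=550
Event 8 (deposit 100 to savings): savings: 1300 + 100 = 1400. Balances: brokerage=-400, savings=1400, escrow=400, checking=550
Event 9 (withdraw 150 from savings): savings: 1400 - 150 = 1250. Balances: brokerage=-400, savings=1250, escrow=400, checking=550
Event 10 (withdraw 100 from checking): checking: 550 - 100 = 450. Balances: brokerage=-400, savings=1250, escrow=400, checking=450
Event 11 (transfer 50 checking -> escrow): checking: 450 - 50 = 400, escrow: 400 + 50 = 450. Balances: brokerage=-400, savings=1250, escrow=450, checking=400
Event 12 (withdraw 200 from savings): savings: 1250 - 200 = 1050. Balances: brokerage=-400, savings=1050, escrow=450, checking=400

Final balance of escrow: 450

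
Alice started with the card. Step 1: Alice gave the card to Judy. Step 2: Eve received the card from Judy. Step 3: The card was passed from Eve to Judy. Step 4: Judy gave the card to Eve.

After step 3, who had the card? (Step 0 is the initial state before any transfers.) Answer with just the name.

Answer: Judy

Derivation:
Tracking the card holder through step 3:
After step 0 (start): Alice
After step 1: Judy
After step 2: Eve
After step 3: Judy

At step 3, the holder is Judy.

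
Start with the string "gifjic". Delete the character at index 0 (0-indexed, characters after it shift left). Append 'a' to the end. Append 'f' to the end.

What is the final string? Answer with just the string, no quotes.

Applying each edit step by step:
Start: "gifjic"
Op 1 (delete idx 0 = 'g'): "gifjic" -> "ifjic"
Op 2 (append 'a'): "ifjic" -> "ifjica"
Op 3 (append 'f'): "ifjica" -> "ifjicaf"

Answer: ifjicaf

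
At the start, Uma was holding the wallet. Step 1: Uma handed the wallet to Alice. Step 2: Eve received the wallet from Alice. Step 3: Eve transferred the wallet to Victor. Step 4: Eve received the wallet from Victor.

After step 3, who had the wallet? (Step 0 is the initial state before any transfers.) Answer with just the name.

Tracking the wallet holder through step 3:
After step 0 (start): Uma
After step 1: Alice
After step 2: Eve
After step 3: Victor

At step 3, the holder is Victor.

Answer: Victor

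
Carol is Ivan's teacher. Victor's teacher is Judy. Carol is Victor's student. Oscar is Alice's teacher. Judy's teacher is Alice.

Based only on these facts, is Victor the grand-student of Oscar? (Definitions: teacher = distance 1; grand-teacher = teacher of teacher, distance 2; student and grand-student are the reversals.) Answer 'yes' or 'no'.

Answer: no

Derivation:
Reconstructing the teacher chain from the given facts:
  Oscar -> Alice -> Judy -> Victor -> Carol -> Ivan
(each arrow means 'teacher of the next')
Positions in the chain (0 = top):
  position of Oscar: 0
  position of Alice: 1
  position of Judy: 2
  position of Victor: 3
  position of Carol: 4
  position of Ivan: 5

Victor is at position 3, Oscar is at position 0; signed distance (j - i) = -3.
'grand-student' requires j - i = -2. Actual distance is -3, so the relation does NOT hold.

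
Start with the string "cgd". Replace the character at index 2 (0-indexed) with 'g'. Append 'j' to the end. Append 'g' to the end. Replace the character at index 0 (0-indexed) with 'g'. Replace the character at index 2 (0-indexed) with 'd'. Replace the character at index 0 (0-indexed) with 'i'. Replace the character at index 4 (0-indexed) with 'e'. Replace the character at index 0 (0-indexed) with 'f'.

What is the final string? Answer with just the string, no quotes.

Answer: fgdje

Derivation:
Applying each edit step by step:
Start: "cgd"
Op 1 (replace idx 2: 'd' -> 'g'): "cgd" -> "cgg"
Op 2 (append 'j'): "cgg" -> "cggj"
Op 3 (append 'g'): "cggj" -> "cggjg"
Op 4 (replace idx 0: 'c' -> 'g'): "cggjg" -> "gggjg"
Op 5 (replace idx 2: 'g' -> 'd'): "gggjg" -> "ggdjg"
Op 6 (replace idx 0: 'g' -> 'i'): "ggdjg" -> "igdjg"
Op 7 (replace idx 4: 'g' -> 'e'): "igdjg" -> "igdje"
Op 8 (replace idx 0: 'i' -> 'f'): "igdje" -> "fgdje"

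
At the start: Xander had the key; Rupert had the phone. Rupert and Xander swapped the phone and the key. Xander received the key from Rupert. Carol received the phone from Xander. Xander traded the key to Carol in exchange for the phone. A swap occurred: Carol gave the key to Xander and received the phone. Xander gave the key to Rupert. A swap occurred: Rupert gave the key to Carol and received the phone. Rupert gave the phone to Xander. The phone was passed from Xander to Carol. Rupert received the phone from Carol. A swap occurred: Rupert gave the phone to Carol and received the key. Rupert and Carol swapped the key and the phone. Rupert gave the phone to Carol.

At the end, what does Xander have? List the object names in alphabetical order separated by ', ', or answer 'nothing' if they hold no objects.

Answer: nothing

Derivation:
Tracking all object holders:
Start: key:Xander, phone:Rupert
Event 1 (swap phone<->key: now phone:Xander, key:Rupert). State: key:Rupert, phone:Xander
Event 2 (give key: Rupert -> Xander). State: key:Xander, phone:Xander
Event 3 (give phone: Xander -> Carol). State: key:Xander, phone:Carol
Event 4 (swap key<->phone: now key:Carol, phone:Xander). State: key:Carol, phone:Xander
Event 5 (swap key<->phone: now key:Xander, phone:Carol). State: key:Xander, phone:Carol
Event 6 (give key: Xander -> Rupert). State: key:Rupert, phone:Carol
Event 7 (swap key<->phone: now key:Carol, phone:Rupert). State: key:Carol, phone:Rupert
Event 8 (give phone: Rupert -> Xander). State: key:Carol, phone:Xander
Event 9 (give phone: Xander -> Carol). State: key:Carol, phone:Carol
Event 10 (give phone: Carol -> Rupert). State: key:Carol, phone:Rupert
Event 11 (swap phone<->key: now phone:Carol, key:Rupert). State: key:Rupert, phone:Carol
Event 12 (swap key<->phone: now key:Carol, phone:Rupert). State: key:Carol, phone:Rupert
Event 13 (give phone: Rupert -> Carol). State: key:Carol, phone:Carol

Final state: key:Carol, phone:Carol
Xander holds: (nothing).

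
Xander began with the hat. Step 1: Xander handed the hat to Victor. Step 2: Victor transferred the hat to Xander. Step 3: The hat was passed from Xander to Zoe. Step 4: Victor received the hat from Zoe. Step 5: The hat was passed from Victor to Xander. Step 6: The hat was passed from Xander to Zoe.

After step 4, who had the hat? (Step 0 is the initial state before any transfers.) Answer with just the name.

Tracking the hat holder through step 4:
After step 0 (start): Xander
After step 1: Victor
After step 2: Xander
After step 3: Zoe
After step 4: Victor

At step 4, the holder is Victor.

Answer: Victor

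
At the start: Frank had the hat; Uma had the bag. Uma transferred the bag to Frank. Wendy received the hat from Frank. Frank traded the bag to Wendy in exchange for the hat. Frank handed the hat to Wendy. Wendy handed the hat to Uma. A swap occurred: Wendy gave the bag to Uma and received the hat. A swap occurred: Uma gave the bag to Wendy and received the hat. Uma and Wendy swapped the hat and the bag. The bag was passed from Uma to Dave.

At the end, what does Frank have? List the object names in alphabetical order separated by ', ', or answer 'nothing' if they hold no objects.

Answer: nothing

Derivation:
Tracking all object holders:
Start: hat:Frank, bag:Uma
Event 1 (give bag: Uma -> Frank). State: hat:Frank, bag:Frank
Event 2 (give hat: Frank -> Wendy). State: hat:Wendy, bag:Frank
Event 3 (swap bag<->hat: now bag:Wendy, hat:Frank). State: hat:Frank, bag:Wendy
Event 4 (give hat: Frank -> Wendy). State: hat:Wendy, bag:Wendy
Event 5 (give hat: Wendy -> Uma). State: hat:Uma, bag:Wendy
Event 6 (swap bag<->hat: now bag:Uma, hat:Wendy). State: hat:Wendy, bag:Uma
Event 7 (swap bag<->hat: now bag:Wendy, hat:Uma). State: hat:Uma, bag:Wendy
Event 8 (swap hat<->bag: now hat:Wendy, bag:Uma). State: hat:Wendy, bag:Uma
Event 9 (give bag: Uma -> Dave). State: hat:Wendy, bag:Dave

Final state: hat:Wendy, bag:Dave
Frank holds: (nothing).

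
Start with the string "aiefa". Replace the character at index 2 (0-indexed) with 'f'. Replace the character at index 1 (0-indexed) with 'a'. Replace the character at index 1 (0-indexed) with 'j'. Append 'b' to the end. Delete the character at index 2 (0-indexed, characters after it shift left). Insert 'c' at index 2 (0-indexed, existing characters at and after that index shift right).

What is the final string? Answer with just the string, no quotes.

Answer: ajcfab

Derivation:
Applying each edit step by step:
Start: "aiefa"
Op 1 (replace idx 2: 'e' -> 'f'): "aiefa" -> "aiffa"
Op 2 (replace idx 1: 'i' -> 'a'): "aiffa" -> "aaffa"
Op 3 (replace idx 1: 'a' -> 'j'): "aaffa" -> "ajffa"
Op 4 (append 'b'): "ajffa" -> "ajffab"
Op 5 (delete idx 2 = 'f'): "ajffab" -> "ajfab"
Op 6 (insert 'c' at idx 2): "ajfab" -> "ajcfab"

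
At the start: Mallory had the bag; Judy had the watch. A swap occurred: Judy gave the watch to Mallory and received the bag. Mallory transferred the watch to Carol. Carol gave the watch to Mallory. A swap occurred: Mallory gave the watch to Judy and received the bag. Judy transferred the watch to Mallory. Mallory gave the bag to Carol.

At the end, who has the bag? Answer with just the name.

Answer: Carol

Derivation:
Tracking all object holders:
Start: bag:Mallory, watch:Judy
Event 1 (swap watch<->bag: now watch:Mallory, bag:Judy). State: bag:Judy, watch:Mallory
Event 2 (give watch: Mallory -> Carol). State: bag:Judy, watch:Carol
Event 3 (give watch: Carol -> Mallory). State: bag:Judy, watch:Mallory
Event 4 (swap watch<->bag: now watch:Judy, bag:Mallory). State: bag:Mallory, watch:Judy
Event 5 (give watch: Judy -> Mallory). State: bag:Mallory, watch:Mallory
Event 6 (give bag: Mallory -> Carol). State: bag:Carol, watch:Mallory

Final state: bag:Carol, watch:Mallory
The bag is held by Carol.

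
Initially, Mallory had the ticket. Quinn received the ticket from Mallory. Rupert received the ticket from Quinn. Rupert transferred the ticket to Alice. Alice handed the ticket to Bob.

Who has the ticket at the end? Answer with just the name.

Tracking the ticket through each event:
Start: Mallory has the ticket.
After event 1: Quinn has the ticket.
After event 2: Rupert has the ticket.
After event 3: Alice has the ticket.
After event 4: Bob has the ticket.

Answer: Bob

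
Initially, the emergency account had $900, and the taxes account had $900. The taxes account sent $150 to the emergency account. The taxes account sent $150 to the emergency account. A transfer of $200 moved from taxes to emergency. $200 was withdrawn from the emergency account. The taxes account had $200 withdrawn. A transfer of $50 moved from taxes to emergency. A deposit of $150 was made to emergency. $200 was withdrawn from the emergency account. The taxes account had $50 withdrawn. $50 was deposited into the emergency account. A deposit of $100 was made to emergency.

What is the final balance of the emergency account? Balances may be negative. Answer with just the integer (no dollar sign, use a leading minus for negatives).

Tracking account balances step by step:
Start: emergency=900, taxes=900
Event 1 (transfer 150 taxes -> emergency): taxes: 900 - 150 = 750, emergency: 900 + 150 = 1050. Balances: emergency=1050, taxes=750
Event 2 (transfer 150 taxes -> emergency): taxes: 750 - 150 = 600, emergency: 1050 + 150 = 1200. Balances: emergency=1200, taxes=600
Event 3 (transfer 200 taxes -> emergency): taxes: 600 - 200 = 400, emergency: 1200 + 200 = 1400. Balances: emergency=1400, taxes=400
Event 4 (withdraw 200 from emergency): emergency: 1400 - 200 = 1200. Balances: emergency=1200, taxes=400
Event 5 (withdraw 200 from taxes): taxes: 400 - 200 = 200. Balances: emergency=1200, taxes=200
Event 6 (transfer 50 taxes -> emergency): taxes: 200 - 50 = 150, emergency: 1200 + 50 = 1250. Balances: emergency=1250, taxes=150
Event 7 (deposit 150 to emergency): emergency: 1250 + 150 = 1400. Balances: emergency=1400, taxes=150
Event 8 (withdraw 200 from emergency): emergency: 1400 - 200 = 1200. Balances: emergency=1200, taxes=150
Event 9 (withdraw 50 from taxes): taxes: 150 - 50 = 100. Balances: emergency=1200, taxes=100
Event 10 (deposit 50 to emergency): emergency: 1200 + 50 = 1250. Balances: emergency=1250, taxes=100
Event 11 (deposit 100 to emergency): emergency: 1250 + 100 = 1350. Balances: emergency=1350, taxes=100

Final balance of emergency: 1350

Answer: 1350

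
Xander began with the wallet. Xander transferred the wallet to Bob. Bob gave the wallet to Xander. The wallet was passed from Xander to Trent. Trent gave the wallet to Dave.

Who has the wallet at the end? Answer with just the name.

Tracking the wallet through each event:
Start: Xander has the wallet.
After event 1: Bob has the wallet.
After event 2: Xander has the wallet.
After event 3: Trent has the wallet.
After event 4: Dave has the wallet.

Answer: Dave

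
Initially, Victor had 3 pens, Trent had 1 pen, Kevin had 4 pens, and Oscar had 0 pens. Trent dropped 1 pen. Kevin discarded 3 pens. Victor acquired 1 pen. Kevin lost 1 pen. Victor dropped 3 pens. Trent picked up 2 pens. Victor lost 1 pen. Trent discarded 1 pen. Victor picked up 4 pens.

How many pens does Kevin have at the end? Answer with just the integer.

Answer: 0

Derivation:
Tracking counts step by step:
Start: Victor=3, Trent=1, Kevin=4, Oscar=0
Event 1 (Trent -1): Trent: 1 -> 0. State: Victor=3, Trent=0, Kevin=4, Oscar=0
Event 2 (Kevin -3): Kevin: 4 -> 1. State: Victor=3, Trent=0, Kevin=1, Oscar=0
Event 3 (Victor +1): Victor: 3 -> 4. State: Victor=4, Trent=0, Kevin=1, Oscar=0
Event 4 (Kevin -1): Kevin: 1 -> 0. State: Victor=4, Trent=0, Kevin=0, Oscar=0
Event 5 (Victor -3): Victor: 4 -> 1. State: Victor=1, Trent=0, Kevin=0, Oscar=0
Event 6 (Trent +2): Trent: 0 -> 2. State: Victor=1, Trent=2, Kevin=0, Oscar=0
Event 7 (Victor -1): Victor: 1 -> 0. State: Victor=0, Trent=2, Kevin=0, Oscar=0
Event 8 (Trent -1): Trent: 2 -> 1. State: Victor=0, Trent=1, Kevin=0, Oscar=0
Event 9 (Victor +4): Victor: 0 -> 4. State: Victor=4, Trent=1, Kevin=0, Oscar=0

Kevin's final count: 0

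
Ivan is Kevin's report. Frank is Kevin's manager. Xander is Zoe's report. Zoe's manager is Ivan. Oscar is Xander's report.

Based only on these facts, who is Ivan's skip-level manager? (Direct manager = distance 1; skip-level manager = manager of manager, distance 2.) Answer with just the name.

Answer: Frank

Derivation:
Reconstructing the manager chain from the given facts:
  Frank -> Kevin -> Ivan -> Zoe -> Xander -> Oscar
(each arrow means 'manager of the next')
Positions in the chain (0 = top):
  position of Frank: 0
  position of Kevin: 1
  position of Ivan: 2
  position of Zoe: 3
  position of Xander: 4
  position of Oscar: 5

Ivan is at position 2; the skip-level manager is 2 steps up the chain, i.e. position 0: Frank.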